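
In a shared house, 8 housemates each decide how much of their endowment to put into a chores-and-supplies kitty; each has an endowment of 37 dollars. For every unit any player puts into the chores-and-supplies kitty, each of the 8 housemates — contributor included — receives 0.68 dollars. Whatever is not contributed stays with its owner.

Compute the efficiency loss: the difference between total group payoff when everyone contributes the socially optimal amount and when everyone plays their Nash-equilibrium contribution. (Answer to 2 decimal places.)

1314.24 dollars

The private return per contributed unit is 0.68 < 1, so contributing 0 is dominant for every player. At the Nash equilibrium everyone keeps their 37, and the group total is 8 × 37 = 296.
Each contributed unit returns 5.440 to the group as a whole (0.68 to each of 8 players), which exceeds 1, so the social optimum is full contribution: group total = 5.440 × 296 = 1610.24.
Efficiency loss = 1610.24 − 296 = 1314.24.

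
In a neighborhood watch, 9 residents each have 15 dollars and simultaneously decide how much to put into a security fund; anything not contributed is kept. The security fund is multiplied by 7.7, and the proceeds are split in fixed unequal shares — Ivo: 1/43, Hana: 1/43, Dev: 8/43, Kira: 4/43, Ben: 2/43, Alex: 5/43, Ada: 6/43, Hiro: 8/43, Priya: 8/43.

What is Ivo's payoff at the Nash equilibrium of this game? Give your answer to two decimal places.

For player j, contributing a unit is worthwhile iff 7.7 × (j's share) ≥ 1, i.e. iff j's share is at least 0.1299.
The shares above 0.1299 belong to Dev, Ada, Hiro and Priya, contributing 15 each; the remaining 5 contribute 0. Total contributed: 60.
Ivo keeps 15 and receives 7.7 × 60 × 1/43 = 10.74 from the security fund, for a payoff of 25.74.

25.74 dollars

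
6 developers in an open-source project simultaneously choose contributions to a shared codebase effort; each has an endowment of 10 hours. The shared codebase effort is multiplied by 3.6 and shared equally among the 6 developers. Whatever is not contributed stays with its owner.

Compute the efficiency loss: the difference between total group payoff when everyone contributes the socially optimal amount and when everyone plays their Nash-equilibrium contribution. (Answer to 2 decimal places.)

156.00 hours

Each contributed unit returns 3.6/6 = 0.6000 to its contributor — below 1 — so contributing 0 is dominant for every player. At the Nash equilibrium everyone keeps their 10, and the group total is 6 × 10 = 60.
Each contributed unit returns 3.600 to the group as a whole (0.6000 to each of 6 players), which exceeds 1, so the social optimum is full contribution: group total = 3.600 × 60 = 216.00.
Efficiency loss = 216.00 − 60 = 156.00.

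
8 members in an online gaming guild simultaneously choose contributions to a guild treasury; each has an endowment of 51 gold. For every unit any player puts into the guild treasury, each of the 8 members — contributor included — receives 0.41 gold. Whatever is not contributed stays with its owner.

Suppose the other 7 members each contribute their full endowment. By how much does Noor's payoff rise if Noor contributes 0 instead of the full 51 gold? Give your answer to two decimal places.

Switching from a contribution of 51 to 0 lets Noor keep an extra 51 gold, but lowers the guild treasury by 51, which costs Noor their own share of that drop: 0.41 × 51 = 20.91.
Net gain = 51 − 20.91 = 30.09. The private return per contributed unit (0.41) is below 1, so free-riding is indeed the best response regardless of what the others do.

30.09 gold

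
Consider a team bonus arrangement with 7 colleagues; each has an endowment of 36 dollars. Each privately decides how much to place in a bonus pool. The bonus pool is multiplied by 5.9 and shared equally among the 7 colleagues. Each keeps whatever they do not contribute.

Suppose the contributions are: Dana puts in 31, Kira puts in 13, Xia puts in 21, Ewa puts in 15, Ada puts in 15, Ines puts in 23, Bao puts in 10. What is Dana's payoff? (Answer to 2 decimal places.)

112.89 dollars

Total contributed: 31 + 13 + 21 + 15 + 15 + 23 + 10 = 128.
Each receives 5.9 × 128 / 7 = 107.89 from the bonus pool.
Dana keeps 36 − 31 = 5, so Dana's payoff is 5 + 107.89 = 112.89.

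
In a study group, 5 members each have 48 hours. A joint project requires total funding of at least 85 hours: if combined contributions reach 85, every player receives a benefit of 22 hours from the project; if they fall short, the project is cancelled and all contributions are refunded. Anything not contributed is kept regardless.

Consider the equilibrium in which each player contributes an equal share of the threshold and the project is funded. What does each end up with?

53 hours

Equal share of the threshold: 85/5 = 17.
At this profile no one gains by cutting their contribution: any cut drops the total below 85, the project is cancelled, contributions are refunded, and the deviator ends with 48, which is less than 48 − 17 + 22 = 53. Contributing more than 17 just wastes the excess. So contributing exactly 17 is a best response.
Each player's payoff: 48 − 17 + 22 = 53.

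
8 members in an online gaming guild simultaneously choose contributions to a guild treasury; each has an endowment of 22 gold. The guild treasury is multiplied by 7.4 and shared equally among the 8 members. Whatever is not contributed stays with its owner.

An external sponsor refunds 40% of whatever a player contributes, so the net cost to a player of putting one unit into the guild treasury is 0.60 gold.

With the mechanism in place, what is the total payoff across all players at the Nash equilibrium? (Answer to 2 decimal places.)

With the mechanism, a contributed unit returns (7.4/8) / 0.60 = 1.5417 per unit of net cost to the contributor — now above 1 — so contributing fully is weakly dominant for every player.
At the Nash equilibrium everyone contributes 22. Group total payoff = 8 × (22 × 0.40 + 7.4 × 22) = 1372.80.

1372.80 gold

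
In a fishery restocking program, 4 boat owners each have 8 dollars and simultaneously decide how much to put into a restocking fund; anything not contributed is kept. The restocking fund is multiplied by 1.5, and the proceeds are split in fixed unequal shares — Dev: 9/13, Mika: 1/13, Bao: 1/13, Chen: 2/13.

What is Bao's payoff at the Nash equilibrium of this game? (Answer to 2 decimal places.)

For player j, contributing a unit is worthwhile iff 1.5 × (j's share) ≥ 1, i.e. iff j's share is at least 0.6667.
Only Dev (9/13) clears that bar, contributing 8; the remaining 3 contribute 0. Total contributed: 8.
Bao keeps 8 and receives 1.5 × 8 × 1/13 = 0.92 from the restocking fund, for a payoff of 8.92.

8.92 dollars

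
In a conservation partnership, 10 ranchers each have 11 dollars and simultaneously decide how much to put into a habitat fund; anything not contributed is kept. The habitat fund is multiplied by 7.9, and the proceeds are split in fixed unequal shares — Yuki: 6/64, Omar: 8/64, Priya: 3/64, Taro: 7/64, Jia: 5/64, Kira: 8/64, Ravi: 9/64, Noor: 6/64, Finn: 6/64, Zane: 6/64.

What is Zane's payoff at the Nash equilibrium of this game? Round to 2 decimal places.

Each unit j contributes comes back to j as 7.9 × (j's share), so j prefers to contribute only if that share exceeds 1/7.9 = 0.1266; otherwise keeping the unit dominates.
Only Ravi (9/64) clears that bar, contributing 11; the remaining 9 contribute 0. Total contributed: 11.
Zane keeps 11 and receives 7.9 × 11 × 6/64 = 8.15 from the habitat fund, for a payoff of 19.15.

19.15 dollars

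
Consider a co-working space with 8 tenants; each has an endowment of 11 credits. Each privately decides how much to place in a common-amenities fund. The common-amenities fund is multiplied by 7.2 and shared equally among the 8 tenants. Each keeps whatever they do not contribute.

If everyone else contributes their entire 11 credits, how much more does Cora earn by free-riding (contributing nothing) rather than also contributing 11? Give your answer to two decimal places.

Switching from a contribution of 11 to 0 lets Cora keep an extra 11 credits, but lowers the common-amenities fund by 11, which costs Cora their own share of that drop: 7.2/8 × 11 = 9.90.
Net gain = 11 − 9.90 = 1.10. The private return per contributed unit (0.9000) is below 1, so free-riding is indeed the best response regardless of what the others do.

1.10 credits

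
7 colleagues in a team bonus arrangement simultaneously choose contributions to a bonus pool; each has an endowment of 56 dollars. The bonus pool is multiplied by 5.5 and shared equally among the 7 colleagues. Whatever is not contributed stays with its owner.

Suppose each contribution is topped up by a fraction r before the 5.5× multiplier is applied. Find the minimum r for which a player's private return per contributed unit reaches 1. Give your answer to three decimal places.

With matching at rate r, one contributed unit becomes (1 + r) in the bonus pool and returns 5.5 × (1 + r) / 7 to the contributor.
Setting this equal to 1: 1 + r = 7/5.5 = 1.2727.
So the minimum matching rate is r = 1.2727 − 1 = 0.273.

0.273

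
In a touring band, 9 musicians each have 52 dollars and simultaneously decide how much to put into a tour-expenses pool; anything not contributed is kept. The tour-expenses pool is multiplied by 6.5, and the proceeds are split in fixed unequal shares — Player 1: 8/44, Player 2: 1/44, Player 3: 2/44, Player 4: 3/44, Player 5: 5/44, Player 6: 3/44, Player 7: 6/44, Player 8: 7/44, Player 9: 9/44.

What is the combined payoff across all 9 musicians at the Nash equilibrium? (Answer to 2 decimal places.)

For player j, contributing a unit is worthwhile iff 6.5 × (j's share) ≥ 1, i.e. iff j's share is at least 0.1538.
Player 1, Player 8 and Player 9 clear that bar, contributing 52 each; the remaining 6 contribute 0. Total contributed: 156.
The tour-expenses pool pays out 6.5 × 156 = 1014.00 in total (split across the unequal shares, but the aggregate is all that matters for the group sum).
The 6 free-riders keep 52 each, adding 312. Group total = 312 + 1014.00 = 1326.00.

1326.00 dollars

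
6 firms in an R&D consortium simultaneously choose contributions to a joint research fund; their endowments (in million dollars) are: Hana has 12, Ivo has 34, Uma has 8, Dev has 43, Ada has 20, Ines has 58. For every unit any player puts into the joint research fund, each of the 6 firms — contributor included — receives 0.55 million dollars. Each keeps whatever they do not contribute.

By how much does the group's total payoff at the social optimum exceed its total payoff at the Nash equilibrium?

402.50 million dollars

The private return per contributed unit is 0.55 < 1 for everyone, so the Nash equilibrium is zero contribution and the group total is Σ E_j = 12 + 34 + 8 + 43 + 20 + 58 = 175.
Each contributed unit returns 3.300 to the group, so the social optimum is full contribution by everyone: group total = 3.300 × 175 = 577.50.
Efficiency loss = (3.300 − 1) × 175 = 402.50.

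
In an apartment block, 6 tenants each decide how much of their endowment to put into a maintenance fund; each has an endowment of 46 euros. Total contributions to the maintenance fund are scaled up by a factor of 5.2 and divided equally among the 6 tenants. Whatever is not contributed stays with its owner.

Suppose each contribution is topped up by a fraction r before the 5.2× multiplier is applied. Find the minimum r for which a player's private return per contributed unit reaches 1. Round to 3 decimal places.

0.154

With matching at rate r, one contributed unit becomes (1 + r) in the maintenance fund and returns 5.2 × (1 + r) / 6 to the contributor.
Setting this equal to 1: 1 + r = 6/5.2 = 1.1538.
So the minimum matching rate is r = 1.1538 − 1 = 0.154.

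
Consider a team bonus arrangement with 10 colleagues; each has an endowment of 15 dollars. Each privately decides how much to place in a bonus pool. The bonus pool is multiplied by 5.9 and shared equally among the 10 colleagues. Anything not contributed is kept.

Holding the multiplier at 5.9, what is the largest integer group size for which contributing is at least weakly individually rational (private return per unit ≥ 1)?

5

Private return per unit is 5.9/(group size), which is ≥ 1 whenever the group size is ≤ 5.9.
The largest such integer is 5.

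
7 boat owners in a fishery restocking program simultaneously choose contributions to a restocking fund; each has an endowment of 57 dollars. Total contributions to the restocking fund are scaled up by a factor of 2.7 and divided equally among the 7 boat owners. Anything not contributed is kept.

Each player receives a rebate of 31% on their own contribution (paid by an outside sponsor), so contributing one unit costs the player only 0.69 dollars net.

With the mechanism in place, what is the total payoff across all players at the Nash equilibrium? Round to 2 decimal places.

399.00 dollars

With the mechanism, a contributed unit returns (2.7/7) / 0.69 = 0.5590 per unit of net cost — still below 1 — so contributing 0 remains dominant for every player.
Everyone keeps their endowment and the group total is 7 × 57 = 399.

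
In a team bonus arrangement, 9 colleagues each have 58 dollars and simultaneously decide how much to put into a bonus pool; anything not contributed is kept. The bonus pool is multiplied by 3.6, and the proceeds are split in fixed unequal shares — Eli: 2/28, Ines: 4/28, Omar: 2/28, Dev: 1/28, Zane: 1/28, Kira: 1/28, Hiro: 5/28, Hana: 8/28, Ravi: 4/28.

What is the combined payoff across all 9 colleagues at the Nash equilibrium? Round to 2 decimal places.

For player j, contributing a unit is worthwhile iff 3.6 × (j's share) ≥ 1, i.e. iff j's share is at least 0.2778.
Only Hana (8/28) clears that bar, contributing 58; the remaining 8 contribute 0. Total contributed: 58.
The bonus pool pays out 3.6 × 58 = 208.80 in total (split across the unequal shares, but the aggregate is all that matters for the group sum).
The 8 free-riders keep 58 each, adding 464. Group total = 464 + 208.80 = 672.80.

672.80 dollars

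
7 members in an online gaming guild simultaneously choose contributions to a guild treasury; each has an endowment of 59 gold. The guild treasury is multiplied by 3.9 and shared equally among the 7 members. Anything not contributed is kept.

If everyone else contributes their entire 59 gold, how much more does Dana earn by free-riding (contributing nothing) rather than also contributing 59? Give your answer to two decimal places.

26.13 gold

Switching from a contribution of 59 to 0 lets Dana keep an extra 59 gold, but lowers the guild treasury by 59, which costs Dana their own share of that drop: 3.9/7 × 59 = 32.87.
Net gain = 59 − 32.87 = 26.13. The private return per contributed unit (0.5571) is below 1, so free-riding is indeed the best response regardless of what the others do.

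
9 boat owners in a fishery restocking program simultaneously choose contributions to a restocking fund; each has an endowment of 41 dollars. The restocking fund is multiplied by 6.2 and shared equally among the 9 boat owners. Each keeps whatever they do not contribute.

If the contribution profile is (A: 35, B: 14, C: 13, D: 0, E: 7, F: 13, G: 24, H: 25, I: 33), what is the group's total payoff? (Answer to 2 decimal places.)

1221.80 dollars

Total contributed: 35 + 14 + 13 + 0 + 7 + 13 + 24 + 25 + 33 = 164; total kept: 9 × 41 − 164 = 205.
The restocking fund pays out 6.2 × 164 = 1016.80 in aggregate.
Group total = 205 + 1016.80 = 1221.80.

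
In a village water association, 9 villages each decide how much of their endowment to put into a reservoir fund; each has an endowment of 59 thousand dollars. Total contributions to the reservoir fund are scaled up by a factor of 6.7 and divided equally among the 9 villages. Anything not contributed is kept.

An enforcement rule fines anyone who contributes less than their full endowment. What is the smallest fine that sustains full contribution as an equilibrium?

Given the others contribute fully, the best deviation is to contribute 0 (any partial contribution still incurs the fine and gives up units whose private return 0.7444 is below 1).
Deviating from 59 to 0 saves 59 thousand dollars but forfeits the deviator's share of the drop in the reservoir fund: 6.7/9 × 59 = 43.92.
So the deviation gain is 59 − 43.92 = 15.08, and the fine must be at least 15.08 thousand dollars to wipe it out.

15.08 thousand dollars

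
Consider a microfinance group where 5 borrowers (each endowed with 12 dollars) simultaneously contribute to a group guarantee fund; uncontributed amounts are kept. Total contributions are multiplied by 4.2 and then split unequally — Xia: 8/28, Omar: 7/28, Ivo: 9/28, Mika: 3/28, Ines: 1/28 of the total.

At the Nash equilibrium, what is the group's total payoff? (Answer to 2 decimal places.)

175.20 dollars

Each unit j contributes comes back to j as 4.2 × (j's share), so j prefers to contribute only if that share exceeds 1/4.2 = 0.2381; otherwise keeping the unit dominates.
The shares above 0.2381 belong to Xia, Omar and Ivo, contributing 12 each; the remaining 2 contribute 0. Total contributed: 36.
The group guarantee fund pays out 4.2 × 36 = 151.20 in total (split across the unequal shares, but the aggregate is all that matters for the group sum).
The 2 free-riders keep 12 each, adding 24. Group total = 24 + 151.20 = 175.20.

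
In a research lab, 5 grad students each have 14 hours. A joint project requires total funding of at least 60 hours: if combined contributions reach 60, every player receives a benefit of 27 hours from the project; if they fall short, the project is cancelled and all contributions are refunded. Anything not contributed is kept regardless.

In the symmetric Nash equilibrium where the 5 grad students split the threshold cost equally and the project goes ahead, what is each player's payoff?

29 hours

Equal share of the threshold: 60/5 = 12.
At this profile no one gains by cutting their contribution: any cut drops the total below 60, the project is cancelled, contributions are refunded, and the deviator ends with 14, which is less than 14 − 12 + 27 = 29. Contributing more than 12 just wastes the excess. So contributing exactly 12 is a best response.
Each player's payoff: 14 − 12 + 27 = 29.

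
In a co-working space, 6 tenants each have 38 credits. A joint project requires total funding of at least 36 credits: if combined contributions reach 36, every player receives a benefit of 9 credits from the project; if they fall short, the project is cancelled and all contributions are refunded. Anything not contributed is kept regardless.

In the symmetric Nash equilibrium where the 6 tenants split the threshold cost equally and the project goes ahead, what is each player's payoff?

Equal share of the threshold: 36/6 = 6.
At this profile no one gains by cutting their contribution: any cut drops the total below 36, the project is cancelled, contributions are refunded, and the deviator ends with 38, which is less than 38 − 6 + 9 = 41. Contributing more than 6 just wastes the excess. So contributing exactly 6 is a best response.
Each player's payoff: 38 − 6 + 9 = 41.

41 credits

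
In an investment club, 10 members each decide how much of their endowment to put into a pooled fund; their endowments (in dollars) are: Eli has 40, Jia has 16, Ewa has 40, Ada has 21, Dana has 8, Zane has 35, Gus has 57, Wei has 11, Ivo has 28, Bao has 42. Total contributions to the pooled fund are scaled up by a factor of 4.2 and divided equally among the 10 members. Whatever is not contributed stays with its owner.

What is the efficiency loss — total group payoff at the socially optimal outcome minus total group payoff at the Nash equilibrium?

953.60 dollars

The private return per contributed unit is 4.2/10 = 0.4200 < 1 for every player regardless of endowment, so the Nash equilibrium is zero contribution and the group total is Σ E_j = 40 + 16 + 40 + 21 + 8 + 35 + 57 + 11 + 28 + 42 = 298.
Each contributed unit returns 4.200 to the group, so the social optimum is full contribution by everyone: group total = 4.200 × 298 = 1251.60.
Efficiency loss = (4.200 − 1) × 298 = 953.60.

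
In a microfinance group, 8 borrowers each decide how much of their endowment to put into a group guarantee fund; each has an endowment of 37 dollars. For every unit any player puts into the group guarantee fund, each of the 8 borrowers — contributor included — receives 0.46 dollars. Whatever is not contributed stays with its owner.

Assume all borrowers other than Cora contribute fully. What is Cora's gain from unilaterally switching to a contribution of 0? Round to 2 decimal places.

19.98 dollars

Switching from a contribution of 37 to 0 lets Cora keep an extra 37 dollars, but lowers the group guarantee fund by 37, which costs Cora their own share of that drop: 0.46 × 37 = 17.02.
Net gain = 37 − 17.02 = 19.98. The private return per contributed unit (0.46) is below 1, so free-riding is indeed the best response regardless of what the others do.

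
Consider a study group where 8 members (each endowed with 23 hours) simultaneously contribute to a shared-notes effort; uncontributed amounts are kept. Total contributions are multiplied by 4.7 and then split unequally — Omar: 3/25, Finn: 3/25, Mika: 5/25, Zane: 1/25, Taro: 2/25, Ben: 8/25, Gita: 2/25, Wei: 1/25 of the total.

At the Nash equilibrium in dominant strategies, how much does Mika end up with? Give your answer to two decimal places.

Each unit j contributes comes back to j as 4.7 × (j's share), so j prefers to contribute only if that share exceeds 1/4.7 = 0.2128; otherwise keeping the unit dominates.
Only Ben (8/25) clears that bar, contributing 23; the remaining 7 contribute 0. Total contributed: 23.
Mika keeps 23 and receives 4.7 × 23 × 5/25 = 21.62 from the shared-notes effort, for a payoff of 44.62.

44.62 hours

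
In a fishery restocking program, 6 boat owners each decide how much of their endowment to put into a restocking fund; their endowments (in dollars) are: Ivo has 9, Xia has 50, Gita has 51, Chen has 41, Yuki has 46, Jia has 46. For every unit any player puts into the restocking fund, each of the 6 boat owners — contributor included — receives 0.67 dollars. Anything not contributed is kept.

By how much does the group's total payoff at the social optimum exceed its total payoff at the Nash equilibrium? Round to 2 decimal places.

733.86 dollars

The private return per contributed unit is 0.67 < 1 for everyone, so the Nash equilibrium is zero contribution and the group total is Σ E_j = 9 + 50 + 51 + 41 + 46 + 46 = 243.
Each contributed unit returns 4.020 to the group, so the social optimum is full contribution by everyone: group total = 4.020 × 243 = 976.86.
Efficiency loss = (4.020 − 1) × 243 = 733.86.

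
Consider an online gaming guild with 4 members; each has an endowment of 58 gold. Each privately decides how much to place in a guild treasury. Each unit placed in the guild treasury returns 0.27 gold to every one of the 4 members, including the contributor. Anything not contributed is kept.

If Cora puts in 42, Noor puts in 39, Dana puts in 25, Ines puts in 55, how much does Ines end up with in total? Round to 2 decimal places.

46.47 gold

Total contributed: 42 + 39 + 25 + 55 = 161.
Each receives 0.27 × 161 = 43.47 from the guild treasury.
Ines keeps 58 − 55 = 3, so Ines's payoff is 3 + 43.47 = 46.47.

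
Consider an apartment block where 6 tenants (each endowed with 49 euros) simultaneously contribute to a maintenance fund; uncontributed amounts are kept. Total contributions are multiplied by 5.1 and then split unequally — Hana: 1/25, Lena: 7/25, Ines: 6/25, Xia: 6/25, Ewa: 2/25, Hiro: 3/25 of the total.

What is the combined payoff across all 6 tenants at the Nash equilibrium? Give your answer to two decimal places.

For player j, contributing a unit is worthwhile iff 5.1 × (j's share) ≥ 1, i.e. iff j's share is at least 0.1961.
The shares above 0.1961 belong to Lena, Ines and Xia, contributing 49 each; the remaining 3 contribute 0. Total contributed: 147.
The maintenance fund pays out 5.1 × 147 = 749.70 in total (split across the unequal shares, but the aggregate is all that matters for the group sum).
The 3 free-riders keep 49 each, adding 147. Group total = 147 + 749.70 = 896.70.

896.70 euros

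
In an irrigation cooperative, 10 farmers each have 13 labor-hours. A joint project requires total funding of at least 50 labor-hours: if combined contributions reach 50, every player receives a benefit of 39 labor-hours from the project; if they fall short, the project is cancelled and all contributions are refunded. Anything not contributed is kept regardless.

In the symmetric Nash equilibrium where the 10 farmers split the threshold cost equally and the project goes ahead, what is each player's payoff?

47 labor-hours

Equal share of the threshold: 50/10 = 5.
At this profile no one gains by cutting their contribution: any cut drops the total below 50, the project is cancelled, contributions are refunded, and the deviator ends with 13, which is less than 13 − 5 + 39 = 47. Contributing more than 5 just wastes the excess. So contributing exactly 5 is a best response.
Each player's payoff: 13 − 5 + 39 = 47.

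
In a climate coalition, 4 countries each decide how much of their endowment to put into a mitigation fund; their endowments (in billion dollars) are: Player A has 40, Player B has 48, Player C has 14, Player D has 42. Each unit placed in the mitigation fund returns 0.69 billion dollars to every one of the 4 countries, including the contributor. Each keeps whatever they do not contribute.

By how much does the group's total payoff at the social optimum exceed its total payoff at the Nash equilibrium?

253.44 billion dollars

The private return per contributed unit is 0.69 < 1 for everyone, so the Nash equilibrium is zero contribution and the group total is Σ E_j = 40 + 48 + 14 + 42 = 144.
Each contributed unit returns 2.760 to the group, so the social optimum is full contribution by everyone: group total = 2.760 × 144 = 397.44.
Efficiency loss = (2.760 − 1) × 144 = 253.44.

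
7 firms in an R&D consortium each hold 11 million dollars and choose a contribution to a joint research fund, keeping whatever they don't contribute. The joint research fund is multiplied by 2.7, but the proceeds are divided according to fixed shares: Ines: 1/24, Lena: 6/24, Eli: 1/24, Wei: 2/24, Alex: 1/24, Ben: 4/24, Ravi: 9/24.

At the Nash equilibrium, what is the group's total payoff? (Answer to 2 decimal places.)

95.70 million dollars

A player with share s gets back 2.7·s per unit contributed, so full contribution is dominant for anyone with s > 1/2.7 = 0.3704 and zero contribution is dominant for anyone below.
Only Ravi (9/24) clears that bar, contributing 11; the remaining 6 contribute 0. Total contributed: 11.
The joint research fund pays out 2.7 × 11 = 29.70 in total (split across the unequal shares, but the aggregate is all that matters for the group sum).
The 6 free-riders keep 11 each, adding 66. Group total = 66 + 29.70 = 95.70.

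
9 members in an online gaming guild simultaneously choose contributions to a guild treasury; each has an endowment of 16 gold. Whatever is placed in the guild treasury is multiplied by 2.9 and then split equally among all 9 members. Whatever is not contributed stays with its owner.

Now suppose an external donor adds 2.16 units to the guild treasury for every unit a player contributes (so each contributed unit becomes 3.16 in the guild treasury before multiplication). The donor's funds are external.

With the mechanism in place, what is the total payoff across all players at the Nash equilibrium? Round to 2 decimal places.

1319.62 gold

With the mechanism, a contributed unit returns 2.9 × 3.16 / 9 = 1.0182 per unit of net cost to the contributor — now above 1 — so contributing fully is weakly dominant for every player.
So the Nash equilibrium is full contribution by all 9; the group earns 2.9 × 3.16 × 144 = 1319.62.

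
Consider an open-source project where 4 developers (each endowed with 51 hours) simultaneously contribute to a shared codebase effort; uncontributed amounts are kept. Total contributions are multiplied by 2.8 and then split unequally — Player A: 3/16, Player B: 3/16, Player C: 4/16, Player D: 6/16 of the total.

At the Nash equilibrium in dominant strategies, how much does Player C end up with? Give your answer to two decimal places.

86.70 hours

Each unit j contributes comes back to j as 2.8 × (j's share), so j prefers to contribute only if that share exceeds 1/2.8 = 0.3571; otherwise keeping the unit dominates.
Only Player D (6/16) clears that bar, contributing 51; the remaining 3 contribute 0. Total contributed: 51.
Player C keeps 51 and receives 2.8 × 51 × 4/16 = 35.70 from the shared codebase effort, for a payoff of 86.70.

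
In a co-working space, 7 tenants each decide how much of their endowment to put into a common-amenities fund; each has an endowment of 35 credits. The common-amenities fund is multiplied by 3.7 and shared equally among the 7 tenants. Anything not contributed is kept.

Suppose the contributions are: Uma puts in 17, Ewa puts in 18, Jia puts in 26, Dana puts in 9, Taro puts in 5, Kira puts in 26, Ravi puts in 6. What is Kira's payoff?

65.56 credits

Total contributed: 17 + 18 + 26 + 9 + 5 + 26 + 6 = 107.
Each receives 3.7 × 107 / 7 = 56.56 from the common-amenities fund.
Kira keeps 35 − 26 = 9, so Kira's payoff is 9 + 56.56 = 65.56.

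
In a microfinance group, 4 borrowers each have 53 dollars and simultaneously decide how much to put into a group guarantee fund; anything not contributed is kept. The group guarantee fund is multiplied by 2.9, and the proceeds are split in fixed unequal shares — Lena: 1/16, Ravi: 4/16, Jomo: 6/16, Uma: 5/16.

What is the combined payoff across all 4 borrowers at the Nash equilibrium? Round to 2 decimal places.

Player j's private return per contributed unit is 2.9 × (j's share). Contributing is weakly dominant for j when that share is at least 1/2.9 = 0.3448, and contributing 0 is dominant otherwise.
The only share above 0.3448 is Jomo's 6/16, contributing 53; the remaining 3 contribute 0. Total contributed: 53.
The group guarantee fund pays out 2.9 × 53 = 153.70 in total (split across the unequal shares, but the aggregate is all that matters for the group sum).
The 3 free-riders keep 53 each, adding 159. Group total = 159 + 153.70 = 312.70.

312.70 dollars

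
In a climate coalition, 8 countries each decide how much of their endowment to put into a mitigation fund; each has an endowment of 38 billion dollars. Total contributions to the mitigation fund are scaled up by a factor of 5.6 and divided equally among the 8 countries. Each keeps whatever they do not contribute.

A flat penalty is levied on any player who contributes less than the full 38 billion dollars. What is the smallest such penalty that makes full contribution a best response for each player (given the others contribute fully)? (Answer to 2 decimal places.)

11.40 billion dollars

Given the others contribute fully, the best deviation is to contribute 0 (any partial contribution still incurs the fine and gives up units whose private return 0.7000 is below 1).
Deviating from 38 to 0 saves 38 billion dollars but forfeits the deviator's share of the drop in the mitigation fund: 5.6/8 × 38 = 26.60.
So the deviation gain is 38 − 26.60 = 11.40, and the fine must be at least 11.40 billion dollars to wipe it out.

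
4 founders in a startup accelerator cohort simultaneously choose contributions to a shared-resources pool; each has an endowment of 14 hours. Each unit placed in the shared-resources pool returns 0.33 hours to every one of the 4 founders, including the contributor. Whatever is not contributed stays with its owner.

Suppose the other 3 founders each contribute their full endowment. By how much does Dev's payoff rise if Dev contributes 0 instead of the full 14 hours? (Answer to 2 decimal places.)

Switching from a contribution of 14 to 0 lets Dev keep an extra 14 hours, but lowers the shared-resources pool by 14, which costs Dev their own share of that drop: 0.33 × 14 = 4.62.
Net gain = 14 − 4.62 = 9.38. The private return per contributed unit (0.33) is below 1, so free-riding is indeed the best response regardless of what the others do.

9.38 hours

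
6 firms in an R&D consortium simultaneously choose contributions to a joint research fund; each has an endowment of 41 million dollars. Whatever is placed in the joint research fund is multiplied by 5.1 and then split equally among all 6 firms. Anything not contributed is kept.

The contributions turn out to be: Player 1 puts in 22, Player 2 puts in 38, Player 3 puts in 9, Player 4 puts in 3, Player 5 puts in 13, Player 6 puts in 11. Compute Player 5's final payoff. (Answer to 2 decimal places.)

Total contributed: 22 + 38 + 9 + 3 + 13 + 11 = 96.
Each receives 5.1 × 96 / 6 = 81.60 from the joint research fund.
Player 5 keeps 41 − 13 = 28, so Player 5's payoff is 28 + 81.60 = 109.60.

109.60 million dollars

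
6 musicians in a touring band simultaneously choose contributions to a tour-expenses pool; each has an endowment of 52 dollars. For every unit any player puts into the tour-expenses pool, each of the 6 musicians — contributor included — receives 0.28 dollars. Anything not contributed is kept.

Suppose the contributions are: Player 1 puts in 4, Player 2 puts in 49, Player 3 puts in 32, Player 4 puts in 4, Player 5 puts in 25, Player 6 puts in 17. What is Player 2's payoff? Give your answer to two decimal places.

39.68 dollars

Total contributed: 4 + 49 + 32 + 4 + 25 + 17 = 131.
Each receives 0.28 × 131 = 36.68 from the tour-expenses pool.
Player 2 keeps 52 − 49 = 3, so Player 2's payoff is 3 + 36.68 = 39.68.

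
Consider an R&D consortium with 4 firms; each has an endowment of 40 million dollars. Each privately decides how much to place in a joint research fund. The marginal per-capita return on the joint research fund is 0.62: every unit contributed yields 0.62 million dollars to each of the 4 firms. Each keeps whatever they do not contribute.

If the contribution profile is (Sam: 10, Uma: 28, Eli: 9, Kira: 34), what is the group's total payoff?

279.88 million dollars

Total contributed: 10 + 28 + 9 + 34 = 81; total kept: 4 × 40 − 81 = 79.
The joint research fund pays out 0.62 × 4 × 81 = 200.88 in aggregate.
Group total = 79 + 200.88 = 279.88.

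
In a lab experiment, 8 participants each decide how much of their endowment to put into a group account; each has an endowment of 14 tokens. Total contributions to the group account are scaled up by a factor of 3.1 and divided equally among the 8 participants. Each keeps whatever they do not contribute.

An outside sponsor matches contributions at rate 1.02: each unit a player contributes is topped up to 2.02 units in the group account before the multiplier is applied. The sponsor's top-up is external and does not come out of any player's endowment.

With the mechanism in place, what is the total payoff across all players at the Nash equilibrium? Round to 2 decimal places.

With the mechanism, a contributed unit returns 3.1 × 2.02 / 8 = 0.7828 per unit of net cost — still below 1 — so contributing 0 remains dominant for every player.
Everyone keeps their endowment and the group total is 8 × 14 = 112.

112.00 tokens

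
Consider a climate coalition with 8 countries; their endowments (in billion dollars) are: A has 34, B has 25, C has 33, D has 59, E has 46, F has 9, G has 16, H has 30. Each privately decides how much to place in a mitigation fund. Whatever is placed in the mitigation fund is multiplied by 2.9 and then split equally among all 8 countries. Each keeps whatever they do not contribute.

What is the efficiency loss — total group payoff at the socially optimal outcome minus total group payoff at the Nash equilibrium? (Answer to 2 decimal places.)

The private return per contributed unit is 2.9/8 = 0.3625 < 1 for every player regardless of endowment, so the Nash equilibrium is zero contribution and the group total is Σ E_j = 34 + 25 + 33 + 59 + 46 + 9 + 16 + 30 = 252.
Each contributed unit returns 2.900 to the group, so the social optimum is full contribution by everyone: group total = 2.900 × 252 = 730.80.
Efficiency loss = (2.900 − 1) × 252 = 478.80.

478.80 billion dollars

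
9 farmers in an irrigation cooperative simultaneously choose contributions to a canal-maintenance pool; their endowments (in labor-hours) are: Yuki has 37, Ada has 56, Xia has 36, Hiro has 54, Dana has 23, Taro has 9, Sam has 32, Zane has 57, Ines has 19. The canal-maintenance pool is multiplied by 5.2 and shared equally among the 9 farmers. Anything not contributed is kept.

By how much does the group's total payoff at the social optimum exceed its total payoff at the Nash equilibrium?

1356.60 labor-hours

The private return per contributed unit is 5.2/9 = 0.5778 < 1 for every player regardless of endowment, so the Nash equilibrium is zero contribution and the group total is Σ E_j = 37 + 56 + 36 + 54 + 23 + 9 + 32 + 57 + 19 = 323.
Each contributed unit returns 5.200 to the group, so the social optimum is full contribution by everyone: group total = 5.200 × 323 = 1679.60.
Efficiency loss = (5.200 − 1) × 323 = 1356.60.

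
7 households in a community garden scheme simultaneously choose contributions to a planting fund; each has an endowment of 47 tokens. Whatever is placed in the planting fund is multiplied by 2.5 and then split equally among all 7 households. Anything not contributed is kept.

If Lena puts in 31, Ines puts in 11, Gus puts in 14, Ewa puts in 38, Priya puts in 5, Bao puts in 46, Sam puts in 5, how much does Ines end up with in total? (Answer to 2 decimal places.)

89.57 tokens

Total contributed: 31 + 11 + 14 + 38 + 5 + 46 + 5 = 150.
Each receives 2.5 × 150 / 7 = 53.57 from the planting fund.
Ines keeps 47 − 11 = 36, so Ines's payoff is 36 + 53.57 = 89.57.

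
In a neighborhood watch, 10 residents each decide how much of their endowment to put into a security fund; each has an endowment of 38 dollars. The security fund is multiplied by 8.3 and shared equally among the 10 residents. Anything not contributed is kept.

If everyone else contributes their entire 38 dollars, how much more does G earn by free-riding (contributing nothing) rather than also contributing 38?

Switching from a contribution of 38 to 0 lets G keep an extra 38 dollars, but lowers the security fund by 38, which costs G their own share of that drop: 8.3/10 × 38 = 31.54.
Net gain = 38 − 31.54 = 6.46. The private return per contributed unit (0.8300) is below 1, so free-riding is indeed the best response regardless of what the others do.

6.46 dollars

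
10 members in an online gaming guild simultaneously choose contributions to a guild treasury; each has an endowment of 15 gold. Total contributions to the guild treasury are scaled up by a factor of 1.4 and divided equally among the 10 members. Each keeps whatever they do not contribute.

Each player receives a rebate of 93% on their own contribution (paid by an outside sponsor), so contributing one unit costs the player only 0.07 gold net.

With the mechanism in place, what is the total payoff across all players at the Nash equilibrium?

349.50 gold

The effective private return per unit is now (1.4/10) / 0.07 = 2.0000 > 1, so every player's dominant strategy flips to full contribution.
So the Nash equilibrium is full contribution by all 10; the group earns 10 × (15 × 0.93 + 1.4 × 15) = 349.50.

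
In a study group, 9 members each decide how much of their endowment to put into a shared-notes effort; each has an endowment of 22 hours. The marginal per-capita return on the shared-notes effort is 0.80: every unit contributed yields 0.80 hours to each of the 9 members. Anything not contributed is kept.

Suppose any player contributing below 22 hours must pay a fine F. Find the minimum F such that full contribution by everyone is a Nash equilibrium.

4.40 hours

Given the others contribute fully, the best deviation is to contribute 0 (any partial contribution still incurs the fine and gives up units whose private return 0.80 is below 1).
Deviating from 22 to 0 saves 22 hours but forfeits the deviator's share of the drop in the shared-notes effort: 0.80 × 22 = 17.60.
So the deviation gain is 22 − 17.60 = 4.40, and the fine must be at least 4.40 hours to wipe it out.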